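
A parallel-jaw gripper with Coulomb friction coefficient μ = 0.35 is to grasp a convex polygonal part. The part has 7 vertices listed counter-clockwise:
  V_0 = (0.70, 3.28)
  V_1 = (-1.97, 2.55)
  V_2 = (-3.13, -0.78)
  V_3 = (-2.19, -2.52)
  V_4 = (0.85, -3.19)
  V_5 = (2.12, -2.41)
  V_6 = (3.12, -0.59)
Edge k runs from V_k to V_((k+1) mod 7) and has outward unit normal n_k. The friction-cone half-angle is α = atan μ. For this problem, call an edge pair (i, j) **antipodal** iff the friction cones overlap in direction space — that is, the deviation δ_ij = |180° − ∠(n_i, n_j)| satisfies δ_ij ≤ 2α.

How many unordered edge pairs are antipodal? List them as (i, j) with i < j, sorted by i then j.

α = atan 0.35 = 19.29°;  2α = 38.58°
n_0 = (-0.2637, +0.9646)
n_1 = (-0.9443, +0.3290)
n_2 = (-0.8798, -0.4753)
n_3 = (-0.2152, -0.9766)
n_4 = (+0.5233, -0.8521)
n_5 = (+0.8764, -0.4815)
n_6 = (+0.8479, +0.5302)
  (0,1): δ = 124.50°  ·
  (0,2): δ = 76.91°  ·
  (0,3): δ = 27.72°  ✓
  (0,4): δ = 16.27°  ✓
  (0,5): δ = 45.92°  ·
  (0,6): δ = 106.73°  ·
  (1,2): δ = 132.42°  ·
  (1,3): δ = 83.22°  ·
  (1,4): δ = 39.24°  ·
  (1,5): δ = 9.58°  ✓
  (1,6): δ = 51.22°  ·
  (2,3): δ = 130.81°  ·
  (2,4): δ = 86.82°  ·
  (2,5): δ = 57.17°  ·
  (2,6): δ = 3.64°  ✓
  (3,4): δ = 136.01°  ·
  (3,5): δ = 106.36°  ·
  (3,6): δ = 45.55°  ·
  (4,5): δ = 150.34°  ·
  (4,6): δ = 89.54°  ·
  (5,6): δ = 119.19°  ·
antipodal pairs: 4

count = 4; pairs: (0,3), (0,4), (1,5), (2,6)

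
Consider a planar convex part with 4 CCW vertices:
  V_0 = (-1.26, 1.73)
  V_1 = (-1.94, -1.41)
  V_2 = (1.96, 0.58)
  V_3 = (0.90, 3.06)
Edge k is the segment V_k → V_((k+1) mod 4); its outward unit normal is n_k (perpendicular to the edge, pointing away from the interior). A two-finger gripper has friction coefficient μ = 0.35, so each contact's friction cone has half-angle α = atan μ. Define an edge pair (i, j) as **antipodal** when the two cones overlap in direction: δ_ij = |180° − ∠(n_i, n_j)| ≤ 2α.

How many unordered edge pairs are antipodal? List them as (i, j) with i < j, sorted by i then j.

count = 2; pairs: (0,2), (1,3)

α = atan 0.35 = 19.29°;  2α = 38.58°
n_0 = (-0.9773, +0.2117)
n_1 = (+0.4545, -0.8907)
n_2 = (+0.9195, +0.3930)
n_3 = (-0.5243, +0.8515)
  (0,1): δ = 50.75°  ·
  (0,2): δ = 35.36°  ✓
  (0,3): δ = 133.84°  ·
  (1,2): δ = 93.89°  ·
  (1,3): δ = 4.59°  ✓
  (2,3): δ = 81.52°  ·
antipodal pairs: 2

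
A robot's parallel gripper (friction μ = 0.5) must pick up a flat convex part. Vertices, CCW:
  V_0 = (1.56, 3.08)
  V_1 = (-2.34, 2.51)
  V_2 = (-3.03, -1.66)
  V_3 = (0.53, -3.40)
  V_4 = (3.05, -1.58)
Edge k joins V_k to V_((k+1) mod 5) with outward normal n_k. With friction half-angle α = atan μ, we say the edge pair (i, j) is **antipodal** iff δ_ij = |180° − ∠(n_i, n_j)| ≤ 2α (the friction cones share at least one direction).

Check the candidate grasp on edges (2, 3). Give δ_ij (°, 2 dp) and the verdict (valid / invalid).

δ = 118.11°, invalid

α = atan 0.5 = 26.57°;  2α = 53.13°
edge 2: e_2 = (+3.56, -1.74);  n_2 = (-0.4391, -0.8984)
edge 3: e_3 = (+2.52, +1.82);  n_3 = (+0.5855, -0.8107)
∠(n_2, n_3) = 61.89°
δ = |180° − 61.89°| = 118.11°
118.11° > 2α = 53.13°  →  invalid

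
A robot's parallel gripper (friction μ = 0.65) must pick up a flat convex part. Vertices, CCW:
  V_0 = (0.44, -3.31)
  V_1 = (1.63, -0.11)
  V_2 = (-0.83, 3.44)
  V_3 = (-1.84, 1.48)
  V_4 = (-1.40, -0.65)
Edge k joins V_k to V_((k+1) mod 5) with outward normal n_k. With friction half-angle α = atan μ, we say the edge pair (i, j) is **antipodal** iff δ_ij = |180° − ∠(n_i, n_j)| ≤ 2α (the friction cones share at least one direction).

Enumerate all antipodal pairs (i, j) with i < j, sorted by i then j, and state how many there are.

α = atan 0.65 = 33.02°;  2α = 66.05°
n_0 = (+0.9373, -0.3486)
n_1 = (+0.8219, +0.5696)
n_2 = (-0.8889, +0.4581)
n_3 = (-0.9793, -0.2023)
n_4 = (-0.8224, -0.5689)
  (0,1): δ = 124.88°  ·
  (0,2): δ = 6.86°  ✓
  (0,3): δ = 32.07°  ✓
  (0,4): δ = 55.07°  ✓
  (1,2): δ = 61.98°  ✓
  (1,3): δ = 23.05°  ✓
  (1,4): δ = 0.05°  ✓
  (2,3): δ = 141.07°  ·
  (2,4): δ = 118.06°  ·
  (3,4): δ = 157.00°  ·
antipodal pairs: 6

count = 6; pairs: (0,2), (0,3), (0,4), (1,2), (1,3), (1,4)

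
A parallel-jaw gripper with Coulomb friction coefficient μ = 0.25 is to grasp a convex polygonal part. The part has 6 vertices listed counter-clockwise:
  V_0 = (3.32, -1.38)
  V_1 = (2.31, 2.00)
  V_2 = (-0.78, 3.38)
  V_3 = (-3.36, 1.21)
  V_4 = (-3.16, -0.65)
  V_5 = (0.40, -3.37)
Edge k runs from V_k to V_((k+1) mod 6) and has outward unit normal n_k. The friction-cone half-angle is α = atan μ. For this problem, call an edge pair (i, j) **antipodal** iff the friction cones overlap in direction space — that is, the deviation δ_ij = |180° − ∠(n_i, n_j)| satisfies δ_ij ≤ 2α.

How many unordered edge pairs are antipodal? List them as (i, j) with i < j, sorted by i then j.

count = 3; pairs: (0,3), (1,4), (2,5)

α = atan 0.25 = 14.04°;  2α = 28.07°
n_0 = (+0.9581, +0.2863)
n_1 = (+0.4078, +0.9131)
n_2 = (-0.6437, +0.7653)
n_3 = (-0.9943, -0.1069)
n_4 = (-0.6071, -0.7946)
n_5 = (+0.5632, -0.8263)
  (0,1): δ = 130.70°  ·
  (0,2): δ = 66.57°  ·
  (0,3): δ = 10.50°  ✓
  (0,4): δ = 35.98°  ·
  (0,5): δ = 107.64°  ·
  (1,2): δ = 115.87°  ·
  (1,3): δ = 59.80°  ·
  (1,4): δ = 13.32°  ✓
  (1,5): δ = 58.34°  ·
  (2,3): δ = 123.93°  ·
  (2,4): δ = 77.45°  ·
  (2,5): δ = 5.79°  ✓
  (3,4): δ = 133.52°  ·
  (3,5): δ = 61.86°  ·
  (4,5): δ = 108.34°  ·
antipodal pairs: 3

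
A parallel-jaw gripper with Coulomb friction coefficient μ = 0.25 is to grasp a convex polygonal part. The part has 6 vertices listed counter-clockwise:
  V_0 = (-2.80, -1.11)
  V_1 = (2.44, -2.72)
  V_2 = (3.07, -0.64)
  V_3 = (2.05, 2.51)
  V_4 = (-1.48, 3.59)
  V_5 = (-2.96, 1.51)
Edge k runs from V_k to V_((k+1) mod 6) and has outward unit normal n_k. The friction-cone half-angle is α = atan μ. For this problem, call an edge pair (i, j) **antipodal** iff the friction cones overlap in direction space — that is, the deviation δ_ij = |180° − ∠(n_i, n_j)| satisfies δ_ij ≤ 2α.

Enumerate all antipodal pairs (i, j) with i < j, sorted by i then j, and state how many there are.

α = atan 0.25 = 14.04°;  2α = 28.07°
n_0 = (-0.2937, -0.9559)
n_1 = (+0.9571, -0.2899)
n_2 = (+0.9514, +0.3081)
n_3 = (+0.2926, +0.9562)
n_4 = (-0.8148, +0.5798)
n_5 = (-0.9981, -0.0610)
  (0,1): δ = 89.77°  ·
  (0,2): δ = 54.98°  ·
  (0,3): δ = 0.07°  ✓
  (0,4): δ = 71.65°  ·
  (0,5): δ = 110.57°  ·
  (1,2): δ = 145.21°  ·
  (1,3): δ = 90.16°  ·
  (1,4): δ = 18.58°  ✓
  (1,5): δ = 20.35°  ✓
  (2,3): δ = 124.95°  ·
  (2,4): δ = 53.38°  ·
  (2,5): δ = 14.45°  ✓
  (3,4): δ = 108.42°  ·
  (3,5): δ = 69.49°  ·
  (4,5): δ = 141.07°  ·
antipodal pairs: 4

count = 4; pairs: (0,3), (1,4), (1,5), (2,5)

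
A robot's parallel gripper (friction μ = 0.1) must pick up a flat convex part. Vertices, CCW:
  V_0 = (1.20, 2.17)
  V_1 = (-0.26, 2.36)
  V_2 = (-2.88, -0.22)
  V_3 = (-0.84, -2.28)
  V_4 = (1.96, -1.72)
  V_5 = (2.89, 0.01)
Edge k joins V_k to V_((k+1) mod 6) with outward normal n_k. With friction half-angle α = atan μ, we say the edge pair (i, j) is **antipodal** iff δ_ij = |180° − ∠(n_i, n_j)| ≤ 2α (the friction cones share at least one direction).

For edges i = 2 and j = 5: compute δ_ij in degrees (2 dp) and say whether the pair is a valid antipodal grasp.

α = atan 0.1 = 5.71°;  2α = 11.42°
edge 2: e_2 = (+2.04, -2.06);  n_2 = (-0.7105, -0.7036)
edge 5: e_5 = (-1.69, +2.16);  n_5 = (+0.7876, +0.6162)
∠(n_2, n_5) = 173.32°
δ = |180° − 173.32°| = 6.68°
6.68° ≤ 2α = 11.42°  →  valid

δ = 6.68°, valid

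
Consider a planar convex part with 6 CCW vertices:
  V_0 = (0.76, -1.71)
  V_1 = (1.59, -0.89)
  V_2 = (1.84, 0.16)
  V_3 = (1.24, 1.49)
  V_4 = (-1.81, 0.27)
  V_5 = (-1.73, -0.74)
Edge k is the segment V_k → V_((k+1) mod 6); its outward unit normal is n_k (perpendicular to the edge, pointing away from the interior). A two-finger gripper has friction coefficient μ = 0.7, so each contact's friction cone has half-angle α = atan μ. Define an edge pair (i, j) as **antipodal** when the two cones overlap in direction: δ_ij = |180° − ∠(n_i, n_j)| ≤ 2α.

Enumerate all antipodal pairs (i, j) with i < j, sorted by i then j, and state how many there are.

count = 7; pairs: (0,3), (0,4), (1,3), (1,4), (2,4), (2,5), (3,5)

α = atan 0.7 = 34.99°;  2α = 69.98°
n_0 = (+0.7028, -0.7114)
n_1 = (+0.9728, -0.2316)
n_2 = (+0.9115, +0.4112)
n_3 = (-0.3714, +0.9285)
n_4 = (-0.9969, -0.0790)
n_5 = (-0.3630, -0.9318)
  (0,1): δ = 148.05°  ·
  (0,2): δ = 110.37°  ·
  (0,3): δ = 22.85°  ✓
  (0,4): δ = 49.88°  ✓
  (0,5): δ = 114.06°  ·
  (1,2): δ = 142.33°  ·
  (1,3): δ = 54.81°  ✓
  (1,4): δ = 17.92°  ✓
  (1,5): δ = 82.11°  ·
  (2,3): δ = 92.48°  ·
  (2,4): δ = 19.75°  ✓
  (2,5): δ = 44.43°  ✓
  (3,4): δ = 107.27°  ·
  (3,5): δ = 43.09°  ✓
  (4,5): δ = 115.81°  ·
antipodal pairs: 7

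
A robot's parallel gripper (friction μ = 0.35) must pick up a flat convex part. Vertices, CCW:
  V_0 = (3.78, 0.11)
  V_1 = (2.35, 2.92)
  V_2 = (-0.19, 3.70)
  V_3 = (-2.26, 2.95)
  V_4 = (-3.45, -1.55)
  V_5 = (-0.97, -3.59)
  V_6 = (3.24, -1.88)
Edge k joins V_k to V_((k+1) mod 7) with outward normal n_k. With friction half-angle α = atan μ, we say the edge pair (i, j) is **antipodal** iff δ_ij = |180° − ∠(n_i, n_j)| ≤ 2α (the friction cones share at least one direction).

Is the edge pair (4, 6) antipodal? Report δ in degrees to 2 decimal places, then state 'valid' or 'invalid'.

δ = 65.74°, invalid

α = atan 0.35 = 19.29°;  2α = 38.58°
edge 4: e_4 = (+2.48, -2.04);  n_4 = (-0.6353, -0.7723)
edge 6: e_6 = (+0.54, +1.99);  n_6 = (+0.9651, -0.2619)
∠(n_4, n_6) = 114.26°
δ = |180° − 114.26°| = 65.74°
65.74° > 2α = 38.58°  →  invalid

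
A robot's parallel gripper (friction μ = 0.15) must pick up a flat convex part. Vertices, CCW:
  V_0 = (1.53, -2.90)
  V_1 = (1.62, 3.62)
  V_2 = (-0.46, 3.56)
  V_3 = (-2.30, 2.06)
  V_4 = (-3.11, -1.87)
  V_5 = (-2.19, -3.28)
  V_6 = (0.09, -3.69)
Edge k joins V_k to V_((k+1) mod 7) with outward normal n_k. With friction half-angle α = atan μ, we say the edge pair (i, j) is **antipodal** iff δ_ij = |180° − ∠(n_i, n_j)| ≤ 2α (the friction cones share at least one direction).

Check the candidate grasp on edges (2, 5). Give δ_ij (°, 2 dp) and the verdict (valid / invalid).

δ = 49.38°, invalid

α = atan 0.15 = 8.53°;  2α = 17.06°
edge 2: e_2 = (-1.84, -1.50);  n_2 = (-0.6319, +0.7751)
edge 5: e_5 = (+2.28, -0.41);  n_5 = (-0.1770, -0.9842)
∠(n_2, n_5) = 130.62°
δ = |180° − 130.62°| = 49.38°
49.38° > 2α = 17.06°  →  invalid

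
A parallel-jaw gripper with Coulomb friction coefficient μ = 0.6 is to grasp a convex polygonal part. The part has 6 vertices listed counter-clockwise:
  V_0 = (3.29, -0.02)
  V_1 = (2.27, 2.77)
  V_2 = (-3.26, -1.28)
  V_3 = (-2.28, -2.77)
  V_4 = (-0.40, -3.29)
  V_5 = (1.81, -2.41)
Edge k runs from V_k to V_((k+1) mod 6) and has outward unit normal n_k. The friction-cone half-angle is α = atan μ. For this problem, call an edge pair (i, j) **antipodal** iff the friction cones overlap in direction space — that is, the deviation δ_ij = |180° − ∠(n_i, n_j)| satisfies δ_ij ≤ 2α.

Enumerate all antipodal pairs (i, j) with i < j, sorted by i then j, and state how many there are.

α = atan 0.6 = 30.96°;  2α = 61.93°
n_0 = (+0.9392, +0.3434)
n_1 = (-0.5909, +0.8068)
n_2 = (-0.8355, -0.5495)
n_3 = (-0.2666, -0.9638)
n_4 = (+0.3699, -0.9291)
n_5 = (+0.8502, -0.5265)
  (0,1): δ = 73.86°  ·
  (0,2): δ = 13.25°  ✓
  (0,3): δ = 54.46°  ✓
  (0,4): δ = 91.63°  ·
  (0,5): δ = 128.15°  ·
  (1,2): δ = 92.88°  ·
  (1,3): δ = 51.68°  ✓
  (1,4): δ = 14.51°  ✓
  (1,5): δ = 22.01°  ✓
  (2,3): δ = 138.79°  ·
  (2,4): δ = 101.62°  ·
  (2,5): δ = 65.10°  ·
  (3,4): δ = 142.83°  ·
  (3,5): δ = 106.31°  ·
  (4,5): δ = 143.48°  ·
antipodal pairs: 5

count = 5; pairs: (0,2), (0,3), (1,3), (1,4), (1,5)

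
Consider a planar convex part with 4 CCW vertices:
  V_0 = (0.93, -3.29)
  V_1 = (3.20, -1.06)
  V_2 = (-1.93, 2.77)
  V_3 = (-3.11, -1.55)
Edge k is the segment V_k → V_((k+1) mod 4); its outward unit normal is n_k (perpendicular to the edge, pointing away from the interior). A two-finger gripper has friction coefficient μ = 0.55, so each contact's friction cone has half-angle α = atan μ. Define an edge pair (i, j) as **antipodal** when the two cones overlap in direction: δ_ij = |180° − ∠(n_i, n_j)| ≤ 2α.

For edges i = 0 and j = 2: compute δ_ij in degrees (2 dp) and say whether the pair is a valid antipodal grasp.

δ = 30.23°, valid

α = atan 0.55 = 28.81°;  2α = 57.62°
edge 0: e_0 = (+2.27, +2.23);  n_0 = (+0.7008, -0.7134)
edge 2: e_2 = (-1.18, -4.32);  n_2 = (-0.9647, +0.2635)
∠(n_0, n_2) = 149.77°
δ = |180° − 149.77°| = 30.23°
30.23° ≤ 2α = 57.62°  →  valid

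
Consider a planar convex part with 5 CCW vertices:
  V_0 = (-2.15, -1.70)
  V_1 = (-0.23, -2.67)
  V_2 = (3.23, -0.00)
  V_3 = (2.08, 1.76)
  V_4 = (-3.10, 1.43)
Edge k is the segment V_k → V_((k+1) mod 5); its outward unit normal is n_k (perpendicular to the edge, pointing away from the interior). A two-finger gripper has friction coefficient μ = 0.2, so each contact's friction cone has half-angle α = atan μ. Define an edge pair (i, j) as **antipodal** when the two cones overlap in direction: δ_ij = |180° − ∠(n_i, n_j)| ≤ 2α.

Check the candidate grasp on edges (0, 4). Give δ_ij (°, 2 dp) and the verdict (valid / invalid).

δ = 133.69°, invalid

α = atan 0.2 = 11.31°;  2α = 22.62°
edge 0: e_0 = (+1.92, -0.97);  n_0 = (-0.4509, -0.8926)
edge 4: e_4 = (+0.95, -3.13);  n_4 = (-0.9569, -0.2904)
∠(n_0, n_4) = 46.31°
δ = |180° − 46.31°| = 133.69°
133.69° > 2α = 22.62°  →  invalid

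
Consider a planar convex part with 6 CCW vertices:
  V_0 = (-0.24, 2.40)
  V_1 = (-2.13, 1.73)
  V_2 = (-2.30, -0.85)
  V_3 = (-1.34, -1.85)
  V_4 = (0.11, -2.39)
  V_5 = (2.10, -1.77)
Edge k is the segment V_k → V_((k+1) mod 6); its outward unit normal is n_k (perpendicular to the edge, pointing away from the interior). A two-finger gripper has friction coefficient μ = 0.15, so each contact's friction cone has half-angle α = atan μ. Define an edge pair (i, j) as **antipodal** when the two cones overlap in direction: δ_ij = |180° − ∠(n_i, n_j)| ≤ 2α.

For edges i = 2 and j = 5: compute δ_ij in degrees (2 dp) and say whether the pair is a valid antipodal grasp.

δ = 14.53°, valid

α = atan 0.15 = 8.53°;  2α = 17.06°
edge 2: e_2 = (+0.96, -1.00);  n_2 = (-0.7214, -0.6925)
edge 5: e_5 = (-2.34, +4.17);  n_5 = (+0.8721, +0.4894)
∠(n_2, n_5) = 165.47°
δ = |180° − 165.47°| = 14.53°
14.53° ≤ 2α = 17.06°  →  valid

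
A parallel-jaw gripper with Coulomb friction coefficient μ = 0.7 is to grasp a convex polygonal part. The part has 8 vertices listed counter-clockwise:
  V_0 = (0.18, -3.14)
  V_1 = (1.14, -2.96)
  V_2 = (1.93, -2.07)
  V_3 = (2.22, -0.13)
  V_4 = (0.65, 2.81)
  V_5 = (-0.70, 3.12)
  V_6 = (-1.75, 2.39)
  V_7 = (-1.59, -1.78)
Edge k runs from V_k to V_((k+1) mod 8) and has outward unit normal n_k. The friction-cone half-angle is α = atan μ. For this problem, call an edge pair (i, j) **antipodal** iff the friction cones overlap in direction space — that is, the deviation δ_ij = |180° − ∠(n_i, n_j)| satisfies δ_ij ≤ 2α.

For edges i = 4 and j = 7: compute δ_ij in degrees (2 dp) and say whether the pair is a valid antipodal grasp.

δ = 24.60°, valid

α = atan 0.7 = 34.99°;  2α = 69.98°
edge 4: e_4 = (-1.35, +0.31);  n_4 = (+0.2238, +0.9746)
edge 7: e_7 = (+1.77, -1.36);  n_7 = (-0.6093, -0.7930)
∠(n_4, n_7) = 155.40°
δ = |180° − 155.40°| = 24.60°
24.60° ≤ 2α = 69.98°  →  valid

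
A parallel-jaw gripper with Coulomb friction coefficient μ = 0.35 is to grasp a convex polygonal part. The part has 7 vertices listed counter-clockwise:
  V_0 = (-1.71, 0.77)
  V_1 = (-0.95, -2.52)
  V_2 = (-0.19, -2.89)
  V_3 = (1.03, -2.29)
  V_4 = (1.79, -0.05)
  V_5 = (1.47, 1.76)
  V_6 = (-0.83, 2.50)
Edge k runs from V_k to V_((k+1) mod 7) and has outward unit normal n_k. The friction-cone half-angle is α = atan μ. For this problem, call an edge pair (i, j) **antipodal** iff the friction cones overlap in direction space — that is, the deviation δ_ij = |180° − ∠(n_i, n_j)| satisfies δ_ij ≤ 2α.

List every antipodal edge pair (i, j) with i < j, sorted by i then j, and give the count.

count = 6; pairs: (0,3), (0,4), (1,5), (2,6), (3,6), (4,6)

α = atan 0.35 = 19.29°;  2α = 38.58°
n_0 = (-0.9743, -0.2251)
n_1 = (-0.4377, -0.8991)
n_2 = (+0.4413, -0.8973)
n_3 = (+0.9470, -0.3213)
n_4 = (+0.9847, +0.1741)
n_5 = (+0.3063, +0.9519)
n_6 = (-0.8913, +0.4534)
  (0,1): δ = 128.97°  ·
  (0,2): δ = 76.82°  ·
  (0,3): δ = 31.75°  ✓
  (0,4): δ = 2.98°  ✓
  (0,5): δ = 59.16°  ·
  (0,6): δ = 140.03°  ·
  (1,2): δ = 127.85°  ·
  (1,3): δ = 82.78°  ·
  (1,4): δ = 54.02°  ·
  (1,5): δ = 8.12°  ✓
  (1,6): δ = 89.00°  ·
  (2,3): δ = 134.93°  ·
  (2,4): δ = 106.16°  ·
  (2,5): δ = 44.02°  ·
  (2,6): δ = 36.85°  ✓
  (3,4): δ = 151.23°  ·
  (3,5): δ = 89.09°  ·
  (3,6): δ = 8.22°  ✓
  (4,5): δ = 117.86°  ·
  (4,6): δ = 36.99°  ✓
  (5,6): δ = 99.13°  ·
antipodal pairs: 6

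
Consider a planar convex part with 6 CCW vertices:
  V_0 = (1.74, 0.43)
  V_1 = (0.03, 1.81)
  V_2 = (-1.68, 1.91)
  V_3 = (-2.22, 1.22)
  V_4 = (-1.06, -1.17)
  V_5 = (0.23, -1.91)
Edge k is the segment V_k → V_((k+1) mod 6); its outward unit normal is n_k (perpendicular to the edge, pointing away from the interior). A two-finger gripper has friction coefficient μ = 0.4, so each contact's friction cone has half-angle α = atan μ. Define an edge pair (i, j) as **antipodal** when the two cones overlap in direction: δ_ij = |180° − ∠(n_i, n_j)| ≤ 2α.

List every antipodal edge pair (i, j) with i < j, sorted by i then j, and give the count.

count = 4; pairs: (0,3), (0,4), (1,4), (2,5)

α = atan 0.4 = 21.80°;  2α = 43.60°
n_0 = (+0.6280, +0.7782)
n_1 = (+0.0584, +0.9983)
n_2 = (-0.7875, +0.6163)
n_3 = (-0.8996, -0.4366)
n_4 = (-0.4976, -0.8674)
n_5 = (+0.8402, -0.5422)
  (0,1): δ = 144.44°  ·
  (0,2): δ = 89.14°  ·
  (0,3): δ = 25.21°  ✓
  (0,4): δ = 9.06°  ✓
  (0,5): δ = 96.07°  ·
  (1,2): δ = 124.70°  ·
  (1,3): δ = 60.76°  ·
  (1,4): δ = 26.49°  ✓
  (1,5): δ = 60.51°  ·
  (2,3): δ = 116.06°  ·
  (2,4): δ = 81.79°  ·
  (2,5): δ = 5.21°  ✓
  (3,4): δ = 145.73°  ·
  (3,5): δ = 58.72°  ·
  (4,5): δ = 92.99°  ·
antipodal pairs: 4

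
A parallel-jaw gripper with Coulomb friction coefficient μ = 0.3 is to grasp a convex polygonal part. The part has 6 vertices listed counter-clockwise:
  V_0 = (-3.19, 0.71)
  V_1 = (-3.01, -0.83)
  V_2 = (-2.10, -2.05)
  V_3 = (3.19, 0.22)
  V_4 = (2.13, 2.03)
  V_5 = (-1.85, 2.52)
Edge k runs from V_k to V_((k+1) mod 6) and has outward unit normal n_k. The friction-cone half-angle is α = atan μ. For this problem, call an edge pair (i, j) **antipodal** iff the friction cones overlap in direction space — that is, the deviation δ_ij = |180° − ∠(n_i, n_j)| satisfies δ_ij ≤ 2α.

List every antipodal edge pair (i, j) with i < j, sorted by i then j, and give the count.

α = atan 0.3 = 16.70°;  2α = 33.40°
n_0 = (-0.9932, -0.1161)
n_1 = (-0.8016, -0.5979)
n_2 = (+0.3943, -0.9190)
n_3 = (+0.8629, +0.5054)
n_4 = (+0.1222, +0.9925)
n_5 = (-0.8037, +0.5950)
  (0,1): δ = 149.95°  ·
  (0,2): δ = 73.44°  ·
  (0,3): δ = 23.69°  ✓
  (0,4): δ = 76.31°  ·
  (0,5): δ = 136.82°  ·
  (1,2): δ = 103.49°  ·
  (1,3): δ = 6.36°  ✓
  (1,4): δ = 46.26°  ·
  (1,5): δ = 106.77°  ·
  (2,3): δ = 82.87°  ·
  (2,4): δ = 30.24°  ✓
  (2,5): δ = 30.26°  ✓
  (3,4): δ = 127.37°  ·
  (3,5): δ = 66.87°  ·
  (4,5): δ = 119.50°  ·
antipodal pairs: 4

count = 4; pairs: (0,3), (1,3), (2,4), (2,5)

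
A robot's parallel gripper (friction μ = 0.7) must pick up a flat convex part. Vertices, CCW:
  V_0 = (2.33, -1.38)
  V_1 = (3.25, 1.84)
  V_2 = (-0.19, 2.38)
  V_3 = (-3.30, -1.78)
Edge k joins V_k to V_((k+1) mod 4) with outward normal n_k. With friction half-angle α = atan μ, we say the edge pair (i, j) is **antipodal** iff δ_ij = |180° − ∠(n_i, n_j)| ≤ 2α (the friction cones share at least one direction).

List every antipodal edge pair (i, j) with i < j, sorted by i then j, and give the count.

count = 3; pairs: (0,2), (1,3), (2,3)

α = atan 0.7 = 34.99°;  2α = 69.98°
n_0 = (+0.9615, -0.2747)
n_1 = (+0.1551, +0.9879)
n_2 = (-0.8009, +0.5988)
n_3 = (+0.0709, -0.9975)
  (0,1): δ = 82.98°  ·
  (0,2): δ = 20.84°  ✓
  (0,3): δ = 110.01°  ·
  (1,2): δ = 117.86°  ·
  (1,3): δ = 12.99°  ✓
  (2,3): δ = 49.15°  ✓
antipodal pairs: 3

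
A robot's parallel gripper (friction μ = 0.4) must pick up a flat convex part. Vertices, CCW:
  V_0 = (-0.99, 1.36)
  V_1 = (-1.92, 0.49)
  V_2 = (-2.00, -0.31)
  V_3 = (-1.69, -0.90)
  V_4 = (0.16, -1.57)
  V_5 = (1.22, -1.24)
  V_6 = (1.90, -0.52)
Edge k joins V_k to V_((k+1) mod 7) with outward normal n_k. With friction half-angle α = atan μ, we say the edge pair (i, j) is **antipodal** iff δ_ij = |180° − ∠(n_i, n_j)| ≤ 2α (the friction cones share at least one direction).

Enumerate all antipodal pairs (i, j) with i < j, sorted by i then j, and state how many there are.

count = 5; pairs: (0,4), (0,5), (1,5), (2,6), (3,6)

α = atan 0.4 = 21.80°;  2α = 43.60°
n_0 = (-0.6832, +0.7303)
n_1 = (-0.9950, +0.0995)
n_2 = (-0.8852, -0.4651)
n_3 = (-0.3405, -0.9402)
n_4 = (+0.2972, -0.9548)
n_5 = (+0.7270, -0.6866)
n_6 = (+0.5453, +0.8382)
  (0,1): δ = 138.80°  ·
  (0,2): δ = 105.37°  ·
  (0,3): δ = 63.00°  ·
  (0,4): δ = 25.80°  ✓
  (0,5): δ = 3.55°  ✓
  (0,6): δ = 103.86°  ·
  (1,2): δ = 146.57°  ·
  (1,3): δ = 104.20°  ·
  (1,4): δ = 67.00°  ·
  (1,5): δ = 37.65°  ✓
  (1,6): δ = 62.67°  ·
  (2,3): δ = 137.63°  ·
  (2,4): δ = 100.43°  ·
  (2,5): δ = 71.08°  ·
  (2,6): δ = 29.24°  ✓
  (3,4): δ = 142.80°  ·
  (3,5): δ = 113.45°  ·
  (3,6): δ = 13.14°  ✓
  (4,5): δ = 150.66°  ·
  (4,6): δ = 50.34°  ·
  (5,6): δ = 79.68°  ·
antipodal pairs: 5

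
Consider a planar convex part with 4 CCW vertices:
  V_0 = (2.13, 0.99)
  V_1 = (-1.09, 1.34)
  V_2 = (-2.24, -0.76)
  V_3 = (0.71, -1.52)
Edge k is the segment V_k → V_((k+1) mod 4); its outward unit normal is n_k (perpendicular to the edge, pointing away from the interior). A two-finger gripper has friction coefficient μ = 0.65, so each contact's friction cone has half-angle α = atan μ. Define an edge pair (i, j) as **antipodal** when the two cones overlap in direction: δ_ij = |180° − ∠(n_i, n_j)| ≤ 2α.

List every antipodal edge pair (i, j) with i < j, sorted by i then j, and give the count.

count = 2; pairs: (0,2), (1,3)

α = atan 0.65 = 33.02°;  2α = 66.05°
n_0 = (+0.1081, +0.9941)
n_1 = (-0.8771, +0.4803)
n_2 = (-0.2495, -0.9684)
n_3 = (+0.8704, -0.4924)
  (0,1): δ = 112.50°  ·
  (0,2): δ = 8.24°  ✓
  (0,3): δ = 66.70°  ·
  (1,2): δ = 75.74°  ·
  (1,3): δ = 0.79°  ✓
  (2,3): δ = 105.05°  ·
antipodal pairs: 2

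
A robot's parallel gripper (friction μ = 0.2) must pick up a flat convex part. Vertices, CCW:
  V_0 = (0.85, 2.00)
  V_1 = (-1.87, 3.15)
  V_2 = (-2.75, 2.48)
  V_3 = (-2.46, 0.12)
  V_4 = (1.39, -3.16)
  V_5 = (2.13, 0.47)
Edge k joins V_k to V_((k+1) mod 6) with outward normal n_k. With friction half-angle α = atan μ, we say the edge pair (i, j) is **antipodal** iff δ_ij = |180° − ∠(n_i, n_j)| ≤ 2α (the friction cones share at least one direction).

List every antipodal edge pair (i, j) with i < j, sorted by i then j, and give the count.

count = 3; pairs: (0,3), (2,4), (3,5)

α = atan 0.2 = 11.31°;  2α = 22.62°
n_0 = (+0.3894, +0.9211)
n_1 = (-0.6058, +0.7956)
n_2 = (-0.9925, -0.1220)
n_3 = (-0.6485, -0.7612)
n_4 = (+0.9798, -0.1997)
n_5 = (+0.7670, +0.6417)
  (0,1): δ = 119.80°  ·
  (0,2): δ = 60.08°  ·
  (0,3): δ = 17.51°  ✓
  (0,4): δ = 101.40°  ·
  (0,5): δ = 152.83°  ·
  (1,2): δ = 120.28°  ·
  (1,3): δ = 77.71°  ·
  (1,4): δ = 41.19°  ·
  (1,5): δ = 92.63°  ·
  (2,3): δ = 137.43°  ·
  (2,4): δ = 18.53°  ✓
  (2,5): δ = 32.91°  ·
  (3,4): δ = 61.09°  ·
  (3,5): δ = 9.65°  ✓
  (4,5): δ = 128.56°  ·
antipodal pairs: 3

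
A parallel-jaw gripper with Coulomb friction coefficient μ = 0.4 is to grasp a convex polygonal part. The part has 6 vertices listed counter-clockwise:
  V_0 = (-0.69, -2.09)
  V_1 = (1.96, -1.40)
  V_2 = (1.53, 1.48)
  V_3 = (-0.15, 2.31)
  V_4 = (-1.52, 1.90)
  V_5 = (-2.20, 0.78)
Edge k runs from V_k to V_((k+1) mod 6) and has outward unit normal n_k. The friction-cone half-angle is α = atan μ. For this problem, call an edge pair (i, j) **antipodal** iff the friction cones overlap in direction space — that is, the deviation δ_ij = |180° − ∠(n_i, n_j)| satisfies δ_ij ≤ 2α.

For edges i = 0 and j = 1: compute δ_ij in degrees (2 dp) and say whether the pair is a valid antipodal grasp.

δ = 96.10°, invalid

α = atan 0.4 = 21.80°;  2α = 43.60°
edge 0: e_0 = (+2.65, +0.69);  n_0 = (+0.2520, -0.9677)
edge 1: e_1 = (-0.43, +2.88);  n_1 = (+0.9890, +0.1477)
∠(n_0, n_1) = 83.90°
δ = |180° − 83.90°| = 96.10°
96.10° > 2α = 43.60°  →  invalid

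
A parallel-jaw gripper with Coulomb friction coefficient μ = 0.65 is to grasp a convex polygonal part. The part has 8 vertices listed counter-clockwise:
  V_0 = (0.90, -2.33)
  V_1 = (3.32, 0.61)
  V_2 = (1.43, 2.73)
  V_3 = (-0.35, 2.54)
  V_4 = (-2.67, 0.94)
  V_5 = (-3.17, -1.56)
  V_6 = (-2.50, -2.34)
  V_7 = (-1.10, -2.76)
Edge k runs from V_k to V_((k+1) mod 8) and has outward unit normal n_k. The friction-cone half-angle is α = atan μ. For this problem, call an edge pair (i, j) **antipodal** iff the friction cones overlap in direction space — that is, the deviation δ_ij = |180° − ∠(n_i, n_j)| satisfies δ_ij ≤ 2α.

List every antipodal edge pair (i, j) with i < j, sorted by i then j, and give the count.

α = atan 0.65 = 33.02°;  2α = 66.05°
n_0 = (+0.7721, -0.6355)
n_1 = (+0.7464, +0.6655)
n_2 = (-0.1061, +0.9944)
n_3 = (-0.5677, +0.8232)
n_4 = (-0.9806, +0.1961)
n_5 = (-0.7586, -0.6516)
n_6 = (-0.2873, -0.9578)
n_7 = (+0.2102, -0.9777)
  (0,1): δ = 98.82°  ·
  (0,2): δ = 44.45°  ✓
  (0,3): δ = 15.95°  ✓
  (0,4): δ = 28.15°  ✓
  (0,5): δ = 80.12°  ·
  (0,6): δ = 112.76°  ·
  (0,7): δ = 141.59°  ·
  (1,2): δ = 125.62°  ·
  (1,3): δ = 97.13°  ·
  (1,4): δ = 53.03°  ✓
  (1,5): δ = 1.06°  ✓
  (1,6): δ = 31.58°  ✓
  (1,7): δ = 60.42°  ✓
  (2,3): δ = 151.50°  ·
  (2,4): δ = 107.40°  ·
  (2,5): δ = 55.43°  ✓
  (2,6): δ = 22.79°  ✓
  (2,7): δ = 6.04°  ✓
  (3,4): δ = 135.90°  ·
  (3,5): δ = 83.93°  ·
  (3,6): δ = 51.29°  ✓
  (3,7): δ = 22.46°  ✓
  (4,5): δ = 128.03°  ·
  (4,6): δ = 95.39°  ·
  (4,7): δ = 66.56°  ·
  (5,6): δ = 147.36°  ·
  (5,7): δ = 118.53°  ·
  (6,7): δ = 151.17°  ·
antipodal pairs: 12

count = 12; pairs: (0,2), (0,3), (0,4), (1,4), (1,5), (1,6), (1,7), (2,5), (2,6), (2,7), (3,6), (3,7)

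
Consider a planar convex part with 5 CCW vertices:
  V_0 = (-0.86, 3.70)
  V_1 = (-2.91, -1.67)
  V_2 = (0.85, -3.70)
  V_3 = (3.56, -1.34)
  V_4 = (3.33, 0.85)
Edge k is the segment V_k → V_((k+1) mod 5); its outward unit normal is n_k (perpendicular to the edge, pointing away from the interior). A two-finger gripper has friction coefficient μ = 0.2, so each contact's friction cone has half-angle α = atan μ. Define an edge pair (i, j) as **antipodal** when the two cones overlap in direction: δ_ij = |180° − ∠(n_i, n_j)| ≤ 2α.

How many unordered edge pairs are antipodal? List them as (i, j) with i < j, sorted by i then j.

α = atan 0.2 = 11.31°;  2α = 22.62°
n_0 = (-0.9342, +0.3566)
n_1 = (-0.4751, -0.8799)
n_2 = (+0.6567, -0.7541)
n_3 = (+0.9945, +0.1044)
n_4 = (+0.5624, +0.8269)
  (0,1): δ = 97.47°  ·
  (0,2): δ = 28.05°  ·
  (0,3): δ = 26.89°  ·
  (0,4): δ = 76.67°  ·
  (1,2): δ = 110.58°  ·
  (1,3): δ = 55.64°  ·
  (1,4): δ = 5.86°  ✓
  (2,3): δ = 125.06°  ·
  (2,4): δ = 75.27°  ·
  (3,4): δ = 130.22°  ·
antipodal pairs: 1

count = 1; pairs: (1,4)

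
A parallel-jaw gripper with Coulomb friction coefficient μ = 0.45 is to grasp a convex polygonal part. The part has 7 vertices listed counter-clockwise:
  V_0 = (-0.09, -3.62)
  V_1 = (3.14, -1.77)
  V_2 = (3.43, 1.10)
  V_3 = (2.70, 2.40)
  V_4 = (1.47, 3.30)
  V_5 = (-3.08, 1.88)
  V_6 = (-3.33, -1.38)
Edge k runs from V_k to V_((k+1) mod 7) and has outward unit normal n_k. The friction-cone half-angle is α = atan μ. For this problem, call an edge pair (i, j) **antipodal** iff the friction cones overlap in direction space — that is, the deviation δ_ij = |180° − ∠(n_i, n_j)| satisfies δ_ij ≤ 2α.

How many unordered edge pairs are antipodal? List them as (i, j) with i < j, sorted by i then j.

α = atan 0.45 = 24.23°;  2α = 48.46°
n_0 = (+0.4970, -0.8677)
n_1 = (+0.9949, -0.1005)
n_2 = (+0.8719, +0.4896)
n_3 = (+0.5905, +0.8070)
n_4 = (-0.2979, +0.9546)
n_5 = (-0.9971, +0.0765)
n_6 = (-0.5687, -0.8226)
  (0,1): δ = 125.57°  ·
  (0,2): δ = 90.49°  ·
  (0,3): δ = 66.00°  ·
  (0,4): δ = 12.47°  ✓
  (0,5): δ = 55.81°  ·
  (0,6): δ = 115.54°  ·
  (1,2): δ = 144.91°  ·
  (1,3): δ = 120.42°  ·
  (1,4): δ = 66.90°  ·
  (1,5): δ = 1.38°  ✓
  (1,6): δ = 61.11°  ·
  (2,3): δ = 155.51°  ·
  (2,4): δ = 101.98°  ·
  (2,5): δ = 33.70°  ✓
  (2,6): δ = 26.03°  ✓
  (3,4): δ = 126.47°  ·
  (3,5): δ = 58.19°  ·
  (3,6): δ = 1.53°  ✓
  (4,5): δ = 111.72°  ·
  (4,6): δ = 51.99°  ·
  (5,6): δ = 120.27°  ·
antipodal pairs: 5

count = 5; pairs: (0,4), (1,5), (2,5), (2,6), (3,6)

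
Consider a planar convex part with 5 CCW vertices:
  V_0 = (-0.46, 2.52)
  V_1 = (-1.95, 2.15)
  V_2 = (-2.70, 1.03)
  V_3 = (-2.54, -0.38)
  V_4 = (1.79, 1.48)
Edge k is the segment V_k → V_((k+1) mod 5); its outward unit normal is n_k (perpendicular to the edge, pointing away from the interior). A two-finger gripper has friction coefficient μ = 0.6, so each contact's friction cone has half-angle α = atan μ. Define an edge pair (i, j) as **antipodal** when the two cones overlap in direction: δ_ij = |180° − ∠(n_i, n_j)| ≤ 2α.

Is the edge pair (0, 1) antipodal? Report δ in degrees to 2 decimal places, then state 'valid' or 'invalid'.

α = atan 0.6 = 30.96°;  2α = 61.93°
edge 0: e_0 = (-1.49, -0.37);  n_0 = (-0.2410, +0.9705)
edge 1: e_1 = (-0.75, -1.12);  n_1 = (-0.8309, +0.5564)
∠(n_0, n_1) = 42.25°
δ = |180° − 42.25°| = 137.75°
137.75° > 2α = 61.93°  →  invalid

δ = 137.75°, invalid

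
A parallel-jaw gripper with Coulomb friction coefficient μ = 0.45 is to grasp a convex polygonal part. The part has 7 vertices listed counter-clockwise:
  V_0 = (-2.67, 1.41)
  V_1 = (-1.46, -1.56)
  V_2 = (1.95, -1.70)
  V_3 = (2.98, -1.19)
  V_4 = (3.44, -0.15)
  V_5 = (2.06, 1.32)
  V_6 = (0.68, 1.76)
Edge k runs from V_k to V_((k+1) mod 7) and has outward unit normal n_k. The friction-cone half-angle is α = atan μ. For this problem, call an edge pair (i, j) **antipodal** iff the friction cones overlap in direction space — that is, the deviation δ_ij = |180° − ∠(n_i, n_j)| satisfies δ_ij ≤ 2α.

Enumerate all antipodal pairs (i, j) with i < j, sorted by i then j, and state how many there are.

count = 7; pairs: (0,3), (0,4), (1,4), (1,5), (1,6), (2,5), (2,6)

α = atan 0.45 = 24.23°;  2α = 48.46°
n_0 = (-0.9261, -0.3773)
n_1 = (-0.0410, -0.9992)
n_2 = (+0.4437, -0.8962)
n_3 = (+0.9145, -0.4045)
n_4 = (+0.7291, +0.6844)
n_5 = (+0.3038, +0.9527)
n_6 = (-0.1039, +0.9946)
  (0,1): δ = 114.52°  ·
  (0,2): δ = 85.82°  ·
  (0,3): δ = 46.03°  ✓
  (0,4): δ = 21.02°  ✓
  (0,5): δ = 50.15°  ·
  (0,6): δ = 73.80°  ·
  (1,2): δ = 151.31°  ·
  (1,3): δ = 111.51°  ·
  (1,4): δ = 44.46°  ✓
  (1,5): δ = 15.33°  ✓
  (1,6): δ = 8.32°  ✓
  (2,3): δ = 140.20°  ·
  (2,4): δ = 73.15°  ·
  (2,5): δ = 44.03°  ✓
  (2,6): δ = 20.38°  ✓
  (3,4): δ = 112.95°  ·
  (3,5): δ = 83.82°  ·
  (3,6): δ = 60.18°  ·
  (4,5): δ = 150.88°  ·
  (4,6): δ = 127.23°  ·
  (5,6): δ = 156.35°  ·
antipodal pairs: 7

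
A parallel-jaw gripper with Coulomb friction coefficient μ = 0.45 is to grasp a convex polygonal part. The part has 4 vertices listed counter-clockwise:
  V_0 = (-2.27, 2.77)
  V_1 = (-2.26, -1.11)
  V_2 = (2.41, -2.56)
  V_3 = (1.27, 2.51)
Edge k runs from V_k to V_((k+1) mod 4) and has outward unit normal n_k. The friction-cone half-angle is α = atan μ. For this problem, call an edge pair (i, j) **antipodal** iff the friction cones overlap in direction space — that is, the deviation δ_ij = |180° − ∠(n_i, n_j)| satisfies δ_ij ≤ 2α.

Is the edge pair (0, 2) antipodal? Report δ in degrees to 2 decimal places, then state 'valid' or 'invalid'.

δ = 12.52°, valid

α = atan 0.45 = 24.23°;  2α = 48.46°
edge 0: e_0 = (+0.01, -3.88);  n_0 = (-1.0000, -0.0026)
edge 2: e_2 = (-1.14, +5.07);  n_2 = (+0.9756, +0.2194)
∠(n_0, n_2) = 167.48°
δ = |180° − 167.48°| = 12.52°
12.52° ≤ 2α = 48.46°  →  valid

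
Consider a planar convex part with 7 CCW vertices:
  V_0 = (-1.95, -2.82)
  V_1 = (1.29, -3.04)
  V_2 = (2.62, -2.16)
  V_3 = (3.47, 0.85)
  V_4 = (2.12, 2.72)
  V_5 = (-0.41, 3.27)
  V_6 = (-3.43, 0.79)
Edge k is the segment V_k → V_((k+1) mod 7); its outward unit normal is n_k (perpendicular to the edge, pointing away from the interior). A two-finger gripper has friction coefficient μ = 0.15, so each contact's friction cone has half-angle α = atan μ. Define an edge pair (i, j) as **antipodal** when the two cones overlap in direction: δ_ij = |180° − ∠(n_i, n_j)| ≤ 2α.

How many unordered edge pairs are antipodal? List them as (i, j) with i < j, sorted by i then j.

α = atan 0.15 = 8.53°;  2α = 17.06°
n_0 = (-0.0677, -0.9977)
n_1 = (+0.5518, -0.8340)
n_2 = (+0.9624, -0.2718)
n_3 = (+0.8108, +0.5853)
n_4 = (+0.2124, +0.9772)
n_5 = (-0.6346, +0.7728)
n_6 = (-0.9253, -0.3793)
  (0,1): δ = 142.62°  ·
  (0,2): δ = 101.88°  ·
  (0,3): δ = 50.29°  ·
  (0,4): δ = 8.38°  ✓
  (0,5): δ = 43.28°  ·
  (0,6): δ = 116.18°  ·
  (1,2): δ = 139.26°  ·
  (1,3): δ = 87.66°  ·
  (1,4): δ = 45.76°  ·
  (1,5): δ = 5.90°  ✓
  (1,6): δ = 78.80°  ·
  (2,3): δ = 128.40°  ·
  (2,4): δ = 86.50°  ·
  (2,5): δ = 34.84°  ·
  (2,6): δ = 38.06°  ·
  (3,4): δ = 138.09°  ·
  (3,5): δ = 86.43°  ·
  (3,6): δ = 13.53°  ✓
  (4,5): δ = 128.34°  ·
  (4,6): δ = 55.44°  ·
  (5,6): δ = 107.10°  ·
antipodal pairs: 3

count = 3; pairs: (0,4), (1,5), (3,6)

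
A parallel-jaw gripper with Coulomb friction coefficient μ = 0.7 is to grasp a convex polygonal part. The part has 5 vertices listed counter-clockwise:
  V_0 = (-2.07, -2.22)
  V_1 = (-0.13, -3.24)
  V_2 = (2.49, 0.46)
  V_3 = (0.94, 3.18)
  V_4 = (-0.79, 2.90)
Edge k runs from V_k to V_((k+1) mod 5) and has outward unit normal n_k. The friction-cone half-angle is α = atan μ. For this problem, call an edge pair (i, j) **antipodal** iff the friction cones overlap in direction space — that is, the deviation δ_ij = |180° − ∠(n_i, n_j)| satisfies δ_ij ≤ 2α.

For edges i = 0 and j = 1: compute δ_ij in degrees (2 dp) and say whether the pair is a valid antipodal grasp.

α = atan 0.7 = 34.99°;  2α = 69.98°
edge 0: e_0 = (+1.94, -1.02);  n_0 = (-0.4654, -0.8851)
edge 1: e_1 = (+2.62, +3.70);  n_1 = (+0.8161, -0.5779)
∠(n_0, n_1) = 82.43°
δ = |180° − 82.43°| = 97.57°
97.57° > 2α = 69.98°  →  invalid

δ = 97.57°, invalid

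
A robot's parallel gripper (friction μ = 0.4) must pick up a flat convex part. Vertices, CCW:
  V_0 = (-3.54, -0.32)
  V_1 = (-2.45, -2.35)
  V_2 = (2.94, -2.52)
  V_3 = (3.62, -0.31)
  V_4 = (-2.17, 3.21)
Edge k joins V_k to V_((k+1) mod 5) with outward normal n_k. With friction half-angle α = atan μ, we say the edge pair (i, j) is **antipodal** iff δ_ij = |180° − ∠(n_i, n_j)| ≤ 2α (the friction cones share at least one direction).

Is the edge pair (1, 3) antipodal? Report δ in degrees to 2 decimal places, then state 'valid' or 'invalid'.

α = atan 0.4 = 21.80°;  2α = 43.60°
edge 1: e_1 = (+5.39, -0.17);  n_1 = (-0.0315, -0.9995)
edge 3: e_3 = (-5.79, +3.52);  n_3 = (+0.5195, +0.8545)
∠(n_1, n_3) = 150.51°
δ = |180° − 150.51°| = 29.49°
29.49° ≤ 2α = 43.60°  →  valid

δ = 29.49°, valid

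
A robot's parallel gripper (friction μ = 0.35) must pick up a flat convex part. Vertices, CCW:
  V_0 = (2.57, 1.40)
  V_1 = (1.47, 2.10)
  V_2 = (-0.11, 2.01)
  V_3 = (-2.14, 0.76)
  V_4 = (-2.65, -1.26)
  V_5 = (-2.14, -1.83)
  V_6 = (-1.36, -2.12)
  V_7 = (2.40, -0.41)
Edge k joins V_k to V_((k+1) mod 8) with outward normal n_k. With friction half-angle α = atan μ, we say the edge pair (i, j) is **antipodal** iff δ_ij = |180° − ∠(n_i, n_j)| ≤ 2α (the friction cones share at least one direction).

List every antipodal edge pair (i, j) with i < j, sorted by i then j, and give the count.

count = 6; pairs: (0,4), (0,5), (1,5), (1,6), (2,6), (3,7)

α = atan 0.35 = 19.29°;  2α = 38.58°
n_0 = (+0.5369, +0.8437)
n_1 = (-0.0569, +0.9984)
n_2 = (-0.5243, +0.8515)
n_3 = (-0.9696, +0.2448)
n_4 = (-0.7452, -0.6668)
n_5 = (-0.3485, -0.9373)
n_6 = (+0.4140, -0.9103)
n_7 = (+0.9956, -0.0935)
  (0,1): δ = 144.27°  ·
  (0,2): δ = 115.91°  ·
  (0,3): δ = 71.70°  ·
  (0,4): δ = 15.71°  ✓
  (0,5): δ = 12.08°  ✓
  (0,6): δ = 56.93°  ·
  (0,7): δ = 117.11°  ·
  (1,2): δ = 151.64°  ·
  (1,3): δ = 107.43°  ·
  (1,4): δ = 51.44°  ·
  (1,5): δ = 23.66°  ✓
  (1,6): δ = 21.20°  ✓
  (1,7): δ = 81.37°  ·
  (2,3): δ = 135.79°  ·
  (2,4): δ = 79.80°  ·
  (2,5): δ = 52.02°  ·
  (2,6): δ = 7.17°  ✓
  (2,7): δ = 53.01°  ·
  (3,4): δ = 124.01°  ·
  (3,5): δ = 96.23°  ·
  (3,6): δ = 51.37°  ·
  (3,7): δ = 8.80°  ✓
  (4,5): δ = 152.22°  ·
  (4,6): δ = 107.36°  ·
  (4,7): δ = 47.19°  ·
  (5,6): δ = 135.15°  ·
  (5,7): δ = 74.97°  ·
  (6,7): δ = 119.82°  ·
antipodal pairs: 6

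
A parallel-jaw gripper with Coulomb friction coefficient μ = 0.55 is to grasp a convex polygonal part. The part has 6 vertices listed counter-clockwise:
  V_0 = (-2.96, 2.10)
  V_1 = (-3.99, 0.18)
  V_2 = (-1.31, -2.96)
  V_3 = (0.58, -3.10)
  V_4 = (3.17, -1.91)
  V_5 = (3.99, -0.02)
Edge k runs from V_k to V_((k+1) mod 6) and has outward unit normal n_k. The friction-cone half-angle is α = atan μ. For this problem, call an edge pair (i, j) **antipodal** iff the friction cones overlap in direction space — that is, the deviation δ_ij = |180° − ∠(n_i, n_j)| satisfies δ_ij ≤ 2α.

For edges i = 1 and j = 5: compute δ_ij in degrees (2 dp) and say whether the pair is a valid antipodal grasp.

δ = 32.56°, valid

α = atan 0.55 = 28.81°;  2α = 57.62°
edge 1: e_1 = (+2.68, -3.14);  n_1 = (-0.7606, -0.6492)
edge 5: e_5 = (-6.95, +2.12);  n_5 = (+0.2918, +0.9565)
∠(n_1, n_5) = 147.44°
δ = |180° − 147.44°| = 32.56°
32.56° ≤ 2α = 57.62°  →  valid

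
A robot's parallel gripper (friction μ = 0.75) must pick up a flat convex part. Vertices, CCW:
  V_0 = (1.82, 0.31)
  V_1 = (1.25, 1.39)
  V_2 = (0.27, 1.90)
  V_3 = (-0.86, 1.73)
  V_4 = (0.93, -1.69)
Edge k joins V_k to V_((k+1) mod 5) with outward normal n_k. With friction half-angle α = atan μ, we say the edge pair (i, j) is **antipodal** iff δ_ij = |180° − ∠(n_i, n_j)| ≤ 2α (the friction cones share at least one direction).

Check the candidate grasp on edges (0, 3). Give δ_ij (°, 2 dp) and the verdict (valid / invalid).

δ = 0.20°, valid

α = atan 0.75 = 36.87°;  2α = 73.74°
edge 0: e_0 = (-0.57, +1.08);  n_0 = (+0.8844, +0.4668)
edge 3: e_3 = (+1.79, -3.42);  n_3 = (-0.8860, -0.4637)
∠(n_0, n_3) = 179.80°
δ = |180° − 179.80°| = 0.20°
0.20° ≤ 2α = 73.74°  →  valid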